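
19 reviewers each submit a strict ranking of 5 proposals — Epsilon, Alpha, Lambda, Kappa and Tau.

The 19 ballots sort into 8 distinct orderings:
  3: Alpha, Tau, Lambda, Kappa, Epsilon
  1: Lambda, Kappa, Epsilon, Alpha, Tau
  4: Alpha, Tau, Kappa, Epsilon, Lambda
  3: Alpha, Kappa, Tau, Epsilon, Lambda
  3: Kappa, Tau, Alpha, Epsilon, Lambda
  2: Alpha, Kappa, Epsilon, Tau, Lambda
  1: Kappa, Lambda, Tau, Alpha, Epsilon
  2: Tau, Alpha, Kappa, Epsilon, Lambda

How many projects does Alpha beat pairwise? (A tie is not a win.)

4

Alpha against each rival (19 reviewers):
Alpha vs Epsilon: Alpha preferred on 18 ballots; Alpha wins 18–1.
Alpha vs Lambda: Alpha is ranked higher on 3+4+3+3+2+2 = 17 ballots, Lambda on 2. Alpha wins 17–2.
Alpha vs Kappa: Alpha wins 14–5.
Alpha vs Tau: 3+1+4+3+2 = 13 for Alpha, 6 for Tau — Alpha by 13–6.
Alpha beats Epsilon, Lambda, Kappa, Tau — 4 pairwise wins.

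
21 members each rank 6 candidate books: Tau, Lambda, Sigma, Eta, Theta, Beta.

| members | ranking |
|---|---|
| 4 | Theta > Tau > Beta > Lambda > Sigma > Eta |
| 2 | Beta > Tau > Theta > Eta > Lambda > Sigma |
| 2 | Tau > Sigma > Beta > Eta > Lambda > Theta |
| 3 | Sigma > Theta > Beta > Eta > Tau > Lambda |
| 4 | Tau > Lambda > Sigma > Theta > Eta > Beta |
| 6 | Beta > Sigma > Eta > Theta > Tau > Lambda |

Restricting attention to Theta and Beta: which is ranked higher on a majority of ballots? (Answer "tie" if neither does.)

Ballots ranking Theta above Beta: 4 + 3 + 4 = 11.
Ballots ranking Beta above Theta: 21 − 11 = 10.
Theta wins the head-to-head 11–10.

Theta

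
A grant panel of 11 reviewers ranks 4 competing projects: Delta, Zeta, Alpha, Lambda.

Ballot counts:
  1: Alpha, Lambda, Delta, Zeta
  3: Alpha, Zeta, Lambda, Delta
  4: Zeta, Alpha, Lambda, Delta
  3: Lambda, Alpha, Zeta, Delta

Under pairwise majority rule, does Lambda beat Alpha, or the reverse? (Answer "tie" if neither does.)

Alpha

Ballots ranking Lambda above Alpha: 3.
Ballots ranking Alpha above Lambda: 11 − 3 = 8.
Alpha wins the head-to-head 8–3.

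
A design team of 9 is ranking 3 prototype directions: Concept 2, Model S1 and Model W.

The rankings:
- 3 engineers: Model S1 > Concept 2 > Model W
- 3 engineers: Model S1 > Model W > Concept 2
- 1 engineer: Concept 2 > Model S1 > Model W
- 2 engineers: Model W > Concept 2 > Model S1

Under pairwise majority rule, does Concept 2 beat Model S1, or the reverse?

Ballots ranking Concept 2 above Model S1: 1 + 2 = 3.
Ballots ranking Model S1 above Concept 2: 9 − 3 = 6.
Model S1 wins the head-to-head 6–3.

Model S1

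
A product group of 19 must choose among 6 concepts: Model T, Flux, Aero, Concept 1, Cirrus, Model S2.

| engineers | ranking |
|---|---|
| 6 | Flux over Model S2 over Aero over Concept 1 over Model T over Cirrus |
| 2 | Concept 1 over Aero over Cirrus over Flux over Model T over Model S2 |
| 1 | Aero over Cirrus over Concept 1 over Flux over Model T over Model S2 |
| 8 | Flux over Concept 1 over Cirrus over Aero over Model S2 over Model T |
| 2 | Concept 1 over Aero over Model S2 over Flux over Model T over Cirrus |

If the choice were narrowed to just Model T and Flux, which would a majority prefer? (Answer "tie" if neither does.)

Flux

No ballot ranks Model T above Flux: 0.
Ballots ranking Flux above Model T: 19 − 0 = 19.
Flux wins the head-to-head 19–0.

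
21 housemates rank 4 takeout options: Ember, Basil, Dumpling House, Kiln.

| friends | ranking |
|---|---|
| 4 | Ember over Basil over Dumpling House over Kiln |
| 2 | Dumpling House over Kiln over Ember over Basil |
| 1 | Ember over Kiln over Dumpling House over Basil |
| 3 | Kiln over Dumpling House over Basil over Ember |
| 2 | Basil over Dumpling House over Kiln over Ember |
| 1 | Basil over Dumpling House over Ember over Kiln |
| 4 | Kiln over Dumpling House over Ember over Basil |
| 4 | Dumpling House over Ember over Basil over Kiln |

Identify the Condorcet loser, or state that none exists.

Pairwise majorities:
Ember vs Basil: Ember wins 15–6.
Ember vs Dumpling House: 4+1 = 5 for Ember, 16 for Dumpling House — Dumpling House by 16–5.
Ember vs Kiln: Kiln, 11–10.
Basil vs Dumpling House: Dumpling House wins 14–7.
Basil–Kiln: Basil 11–10.
Dumpling House vs Kiln: Dumpling House wins 13–8.
Every restaurant wins at least one matchup (Ember beats Basil; Basil beats Kiln; Dumpling House beats Ember; Kiln beats Ember), so there is no Condorcet loser.

none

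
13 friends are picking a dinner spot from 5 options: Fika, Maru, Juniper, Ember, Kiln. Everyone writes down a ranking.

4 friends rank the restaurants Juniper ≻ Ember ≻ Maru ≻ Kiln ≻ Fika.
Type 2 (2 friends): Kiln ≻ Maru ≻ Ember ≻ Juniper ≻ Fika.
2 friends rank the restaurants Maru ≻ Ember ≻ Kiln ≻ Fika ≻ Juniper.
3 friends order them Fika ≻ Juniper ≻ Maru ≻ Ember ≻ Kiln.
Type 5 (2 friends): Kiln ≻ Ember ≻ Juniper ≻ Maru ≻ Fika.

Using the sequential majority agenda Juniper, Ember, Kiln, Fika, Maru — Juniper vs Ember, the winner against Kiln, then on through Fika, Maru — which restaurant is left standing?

Round 1: Juniper vs Ember — 7–6, Juniper advances.
Round 2: Juniper vs Kiln — 7–6, Juniper advances.
Round 3: Juniper vs Fika — 8–5, Juniper advances.
Round 4: Juniper vs Maru — 9–4, Juniper advances.
Juniper survives the agenda.

Juniper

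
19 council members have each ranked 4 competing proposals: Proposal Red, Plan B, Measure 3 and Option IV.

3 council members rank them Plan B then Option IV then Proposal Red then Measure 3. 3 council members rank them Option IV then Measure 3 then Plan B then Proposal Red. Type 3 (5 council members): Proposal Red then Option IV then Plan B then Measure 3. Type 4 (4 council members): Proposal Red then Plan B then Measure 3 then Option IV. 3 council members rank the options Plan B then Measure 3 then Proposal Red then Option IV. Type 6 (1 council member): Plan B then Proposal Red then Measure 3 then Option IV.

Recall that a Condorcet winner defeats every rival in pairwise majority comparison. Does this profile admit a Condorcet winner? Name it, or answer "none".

Check each pair by majority over 19 ballots:
Proposal Red vs Plan B: Plan B wins 10–9.
Proposal Red vs Measure 3: Proposal Red wins 13–6.
Proposal Red vs Option IV: Proposal Red, 13–6.
Plan B vs Measure 3: Plan B, 16–3.
Plan B vs Option IV: Plan B preferred on 3+4+3+1 = 11 ballots; Plan B wins 11–8.
Measure 3–Option IV: Option IV 11–8.
Only Plan B has no losses; Plan B is the Condorcet winner.

Plan B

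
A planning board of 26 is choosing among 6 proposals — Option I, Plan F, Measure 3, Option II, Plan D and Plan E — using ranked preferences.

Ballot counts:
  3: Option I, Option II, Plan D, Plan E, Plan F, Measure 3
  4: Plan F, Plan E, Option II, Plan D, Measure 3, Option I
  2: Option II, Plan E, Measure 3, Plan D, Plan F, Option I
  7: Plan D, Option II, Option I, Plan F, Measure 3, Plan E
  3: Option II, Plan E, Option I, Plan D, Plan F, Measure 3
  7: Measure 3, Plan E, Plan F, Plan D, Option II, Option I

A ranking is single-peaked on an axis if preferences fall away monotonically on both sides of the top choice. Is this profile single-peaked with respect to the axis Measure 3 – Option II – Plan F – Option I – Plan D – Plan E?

Axis positions: Measure 3=1, Option II=2, Plan F=3, Option I=4, Plan D=5, Plan E=6.
Faction 1: ranking walks positions 4-2-5-6-3-1; Option II is ranked above Plan F even though Plan F lies between Option II and the peak Option I on the axis — preferences dip and rise again. Not single-peaked.
Faction 2: ranking walks positions 3-6-2-5-1-4; Plan E is ranked above Option I even though Option I lies between Plan E and the peak Plan F on the axis — preferences dip and rise again. Not single-peaked.
Faction 3: ranking walks positions 2-6-1-5-3-4; Plan E is ranked above Plan F even though Plan F lies between Plan E and the peak Option II on the axis — preferences dip and rise again. Not single-peaked.
Faction 4: ranking walks positions 5-2-4-3-1-6; Option II is ranked above Option I even though Option I lies between Option II and the peak Plan D on the axis — preferences dip and rise again. Not single-peaked.
Faction 5: ranking walks positions 2-6-4-5-3-1; Plan E is ranked above Plan F even though Plan F lies between Plan E and the peak Option II on the axis — preferences dip and rise again. Not single-peaked.
Faction 6: ranking walks positions 1-6-3-5-2-4; Plan E is ranked above Option II even though Option II lies between Plan E and the peak Measure 3 on the axis — preferences dip and rise again. Not single-peaked.
Faction 1 violates single-peakedness, so the profile is not single-peaked on this axis.

no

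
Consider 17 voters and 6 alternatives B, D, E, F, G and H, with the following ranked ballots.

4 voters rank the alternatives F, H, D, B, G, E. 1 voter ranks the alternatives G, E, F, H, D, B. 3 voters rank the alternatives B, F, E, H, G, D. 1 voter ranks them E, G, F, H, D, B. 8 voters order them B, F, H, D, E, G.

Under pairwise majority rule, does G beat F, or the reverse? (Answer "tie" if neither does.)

F

Ballots ranking G above F: 1 + 1 = 2.
Ballots ranking F above G: 17 − 2 = 15.
F wins the head-to-head 15–2.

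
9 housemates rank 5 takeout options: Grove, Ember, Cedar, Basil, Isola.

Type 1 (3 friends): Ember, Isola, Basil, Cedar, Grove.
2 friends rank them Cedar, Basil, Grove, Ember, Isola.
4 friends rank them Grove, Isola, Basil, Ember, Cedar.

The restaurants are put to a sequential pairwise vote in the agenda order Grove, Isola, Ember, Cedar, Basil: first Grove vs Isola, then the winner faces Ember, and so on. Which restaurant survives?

Basil

Round 1: Grove vs Isola — 6–3, Grove advances.
Round 2: Grove vs Ember — 6–3, Grove advances.
Round 3: Grove vs Cedar — 4–5, Cedar advances.
Round 4: Cedar vs Basil — 2–7, Basil advances.
Basil survives the agenda.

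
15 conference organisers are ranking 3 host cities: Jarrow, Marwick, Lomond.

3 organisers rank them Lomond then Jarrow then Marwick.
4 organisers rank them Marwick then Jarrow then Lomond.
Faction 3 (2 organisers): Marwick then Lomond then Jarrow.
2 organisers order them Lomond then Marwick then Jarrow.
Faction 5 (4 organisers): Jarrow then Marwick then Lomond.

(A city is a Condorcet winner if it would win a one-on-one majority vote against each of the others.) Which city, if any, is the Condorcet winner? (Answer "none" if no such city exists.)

Marwick

Head-to-head results (15 organisers):
Jarrow–Marwick: Marwick 8–7.
Jarrow–Lomond: Jarrow 8–7.
Marwick vs Lomond: Marwick, 10–5.
Marwick beats each of Jarrow, Lomond — Marwick is the Condorcet winner.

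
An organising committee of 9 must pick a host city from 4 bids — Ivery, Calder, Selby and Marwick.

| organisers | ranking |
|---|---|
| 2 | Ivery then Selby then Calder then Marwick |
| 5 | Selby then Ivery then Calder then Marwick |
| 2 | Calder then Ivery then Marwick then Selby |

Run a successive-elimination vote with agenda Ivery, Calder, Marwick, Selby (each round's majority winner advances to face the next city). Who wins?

Round 1: Ivery vs Calder — 7–2, Ivery advances.
Round 2: Ivery vs Marwick — 9–0, Ivery advances.
Round 3: Ivery vs Selby — 4–5, Selby advances.
Selby survives the agenda.

Selby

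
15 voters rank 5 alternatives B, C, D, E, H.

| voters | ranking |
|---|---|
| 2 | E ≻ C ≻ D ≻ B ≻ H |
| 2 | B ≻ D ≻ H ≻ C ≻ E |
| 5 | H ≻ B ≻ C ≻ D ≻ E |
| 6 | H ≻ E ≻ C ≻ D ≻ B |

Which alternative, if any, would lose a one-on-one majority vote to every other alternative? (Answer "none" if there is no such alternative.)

B

Pairwise majorities:
B vs C: 2+5 = 7 for B, 8 for C — C by 8–7.
B vs D: B is ranked higher on 2+5 = 7 ballots, D on 8. D wins 8–7.
B–E: E 8–7.
B vs H: H, 11–4.
C vs D: C, 13–2.
C vs E: 7 to 8, E.
C–H: H 13–2.
D vs E: E, 8–7.
D vs H: H, 11–4.
E vs H: 2 for E, 13 for H — H by 13–2.
B loses to every other alternative — it is the Condorcet loser.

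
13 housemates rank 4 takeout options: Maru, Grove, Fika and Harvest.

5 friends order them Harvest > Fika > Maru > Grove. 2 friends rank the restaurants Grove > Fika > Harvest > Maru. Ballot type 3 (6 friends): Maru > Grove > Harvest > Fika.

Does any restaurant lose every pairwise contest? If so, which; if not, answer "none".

none

Head-to-head results (13 friends):
Maru vs Grove: Maru, 11–2.
Maru vs Fika: Fika wins 7–6.
Maru vs Harvest: 6 to 7, Harvest.
Grove vs Fika: Grove, 8–5.
Grove vs Harvest: Grove, 8–5.
Fika vs Harvest: Harvest, 11–2.
Each restaurant has at least one pairwise win (Maru beats Grove; Grove beats Fika; Fika beats Maru; Harvest beats Maru) — no Condorcet loser.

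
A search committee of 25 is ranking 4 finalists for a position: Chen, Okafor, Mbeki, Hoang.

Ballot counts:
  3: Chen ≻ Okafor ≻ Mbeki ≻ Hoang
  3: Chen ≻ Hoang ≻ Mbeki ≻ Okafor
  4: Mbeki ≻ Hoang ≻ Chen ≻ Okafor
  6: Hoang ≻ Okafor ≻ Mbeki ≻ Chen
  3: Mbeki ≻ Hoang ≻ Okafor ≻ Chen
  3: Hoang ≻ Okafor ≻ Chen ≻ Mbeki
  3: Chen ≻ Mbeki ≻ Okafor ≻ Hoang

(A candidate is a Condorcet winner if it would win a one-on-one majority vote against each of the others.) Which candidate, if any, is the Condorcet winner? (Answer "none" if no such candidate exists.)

Pairwise majorities:
Chen–Okafor: Chen 13–12.
Chen vs Mbeki: Mbeki wins 13–12.
Chen vs Hoang: Hoang, 16–9.
Okafor vs Mbeki: Mbeki, 13–12.
Okafor vs Hoang: Hoang, 19–6.
Mbeki–Hoang: Mbeki 13–12.
Mbeki wins every pairwise contest, so Mbeki is the Condorcet winner.

Mbeki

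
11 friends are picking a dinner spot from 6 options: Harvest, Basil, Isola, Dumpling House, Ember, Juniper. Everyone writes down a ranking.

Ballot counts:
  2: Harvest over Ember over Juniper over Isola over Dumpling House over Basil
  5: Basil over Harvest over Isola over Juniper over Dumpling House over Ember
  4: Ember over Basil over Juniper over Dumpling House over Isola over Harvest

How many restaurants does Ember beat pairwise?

4

Ember against each rival (11 friends):
Ember vs Harvest: Harvest wins 7–4.
Ember vs Basil: Ember, 6–5.
Ember vs Isola: Ember, 6–5.
Ember–Dumpling House: Ember 6–5.
Ember vs Juniper: 6 to 5, Ember.
Ember beats Basil, Isola, Dumpling House, Juniper; loses to Harvest — 4 pairwise wins.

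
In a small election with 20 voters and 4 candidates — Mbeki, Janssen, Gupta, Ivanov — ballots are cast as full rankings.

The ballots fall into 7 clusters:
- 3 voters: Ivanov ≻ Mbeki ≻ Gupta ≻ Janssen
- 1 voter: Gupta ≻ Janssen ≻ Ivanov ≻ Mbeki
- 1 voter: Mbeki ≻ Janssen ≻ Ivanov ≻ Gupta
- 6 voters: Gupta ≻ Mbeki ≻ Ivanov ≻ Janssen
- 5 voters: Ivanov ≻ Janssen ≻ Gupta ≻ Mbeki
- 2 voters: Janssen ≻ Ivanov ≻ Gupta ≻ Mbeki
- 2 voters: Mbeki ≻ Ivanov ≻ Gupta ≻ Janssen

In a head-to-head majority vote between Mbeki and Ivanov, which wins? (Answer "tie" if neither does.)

Ivanov

Ballots ranking Mbeki above Ivanov: 1 + 6 + 2 = 9.
Ballots ranking Ivanov above Mbeki: 20 − 9 = 11.
Ivanov wins the head-to-head 11–9.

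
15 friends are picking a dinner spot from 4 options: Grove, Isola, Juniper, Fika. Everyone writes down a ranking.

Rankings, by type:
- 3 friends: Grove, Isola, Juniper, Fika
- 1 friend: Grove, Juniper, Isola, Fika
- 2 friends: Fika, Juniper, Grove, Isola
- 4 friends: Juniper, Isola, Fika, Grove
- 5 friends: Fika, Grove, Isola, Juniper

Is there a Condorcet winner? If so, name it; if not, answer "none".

Pairwise majorities:
Grove vs Isola: Grove wins 11–4.
Grove vs Juniper: Grove wins 9–6.
Grove vs Fika: Fika wins 11–4.
Isola vs Juniper: Isola wins 8–7.
Isola–Fika: Isola 8–7.
Juniper vs Fika: Juniper, 8–7.
Each restaurant drops at least one matchup (Grove loses to Fika; Isola loses to Grove; Juniper loses to Grove; Fika loses to Isola); the cycle Grove beats Isola beats Fika beats Grove rules out a Condorcet winner.

none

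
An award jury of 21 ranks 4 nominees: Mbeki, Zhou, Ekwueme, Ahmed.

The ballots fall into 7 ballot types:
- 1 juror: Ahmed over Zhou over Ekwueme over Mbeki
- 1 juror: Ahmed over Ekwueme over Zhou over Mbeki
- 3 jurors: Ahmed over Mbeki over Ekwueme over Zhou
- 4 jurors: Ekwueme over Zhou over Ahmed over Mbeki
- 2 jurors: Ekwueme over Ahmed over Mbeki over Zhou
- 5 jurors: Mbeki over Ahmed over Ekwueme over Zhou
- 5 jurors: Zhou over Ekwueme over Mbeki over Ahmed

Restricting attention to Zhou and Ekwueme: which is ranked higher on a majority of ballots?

Ekwueme

Ballots ranking Zhou above Ekwueme: 1 + 5 = 6.
Ballots ranking Ekwueme above Zhou: 21 − 6 = 15.
Ekwueme wins the head-to-head 15–6.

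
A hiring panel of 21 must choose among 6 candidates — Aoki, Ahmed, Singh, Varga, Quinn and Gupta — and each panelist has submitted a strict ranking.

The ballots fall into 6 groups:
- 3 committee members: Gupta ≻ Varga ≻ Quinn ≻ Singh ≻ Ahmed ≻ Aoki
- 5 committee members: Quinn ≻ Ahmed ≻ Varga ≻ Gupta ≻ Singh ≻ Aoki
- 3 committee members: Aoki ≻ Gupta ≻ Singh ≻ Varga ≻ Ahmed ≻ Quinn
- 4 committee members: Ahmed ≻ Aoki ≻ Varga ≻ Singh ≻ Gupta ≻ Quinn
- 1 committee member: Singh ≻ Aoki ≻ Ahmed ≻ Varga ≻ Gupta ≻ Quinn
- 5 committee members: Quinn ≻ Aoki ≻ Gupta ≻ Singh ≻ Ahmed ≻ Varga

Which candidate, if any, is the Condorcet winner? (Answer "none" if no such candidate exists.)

none

Pairwise majorities:
Aoki vs Ahmed: Ahmed, 12–9.
Aoki vs Singh: Aoki wins 12–9.
Aoki vs Varga: Aoki, 13–8.
Aoki vs Quinn: Quinn wins 13–8.
Aoki–Gupta: Aoki 13–8.
Ahmed vs Singh: Singh wins 12–9.
Ahmed vs Varga: Ahmed wins 15–6.
Ahmed vs Quinn: Quinn wins 13–8.
Ahmed vs Gupta: Gupta, 11–10.
Singh vs Varga: Varga wins 12–9.
Singh vs Quinn: Quinn, 13–8.
Singh vs Gupta: Gupta, 16–5.
Varga–Quinn: Varga 11–10.
Varga vs Gupta: Gupta wins 11–10.
Quinn vs Gupta: Gupta wins 11–10.
Every candidate loses at least once (Aoki loses to Ahmed; Ahmed loses to Singh; Singh loses to Aoki; Varga loses to Aoki; Quinn loses to Varga; Gupta loses to Aoki). The majority relation contains the cycle Aoki > Singh > Ahmed > Aoki, so there is no Condorcet winner.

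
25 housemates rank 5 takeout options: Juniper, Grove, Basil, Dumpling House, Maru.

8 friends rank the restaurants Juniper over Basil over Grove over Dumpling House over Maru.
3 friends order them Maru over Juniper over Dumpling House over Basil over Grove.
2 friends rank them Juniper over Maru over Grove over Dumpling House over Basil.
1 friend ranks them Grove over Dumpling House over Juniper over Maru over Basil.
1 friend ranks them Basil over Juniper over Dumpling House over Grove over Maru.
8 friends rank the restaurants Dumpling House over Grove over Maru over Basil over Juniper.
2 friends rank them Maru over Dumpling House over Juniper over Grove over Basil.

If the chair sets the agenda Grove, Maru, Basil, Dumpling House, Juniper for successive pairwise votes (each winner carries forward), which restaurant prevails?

Round 1: Grove vs Maru — 18–7, Grove advances.
Round 2: Grove vs Basil — 13–12, Grove advances.
Round 3: Grove vs Dumpling House — 11–14, Dumpling House advances.
Round 4: Dumpling House vs Juniper — 11–14, Juniper advances.
Juniper survives the agenda.

Juniper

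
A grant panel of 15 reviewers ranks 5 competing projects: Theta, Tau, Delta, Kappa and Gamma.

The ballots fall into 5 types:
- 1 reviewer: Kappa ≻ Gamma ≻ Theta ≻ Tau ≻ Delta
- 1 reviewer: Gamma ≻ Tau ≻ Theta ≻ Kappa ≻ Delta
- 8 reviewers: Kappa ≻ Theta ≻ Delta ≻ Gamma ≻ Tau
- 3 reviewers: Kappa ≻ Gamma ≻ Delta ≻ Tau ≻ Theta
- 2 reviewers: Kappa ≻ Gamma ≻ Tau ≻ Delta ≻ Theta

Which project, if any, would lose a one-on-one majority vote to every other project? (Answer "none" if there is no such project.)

Tau

Pairwise majorities:
Theta vs Tau: Theta preferred on 1+8 = 9 ballots; Theta wins 9–6.
Theta vs Delta: Theta, 10–5.
Theta–Kappa: Kappa 14–1.
Theta–Gamma: Theta 8–7.
Tau vs Delta: Delta wins 11–4.
Tau–Kappa: Kappa 14–1.
Tau–Gamma: Gamma 15–0.
Delta vs Kappa: Kappa wins 15–0.
Delta–Gamma: Delta 8–7.
Kappa vs Gamma: 1+8+3+2 = 14 for Kappa, 1 for Gamma — Kappa by 14–1.
Tau is beaten in every head-to-head and is the Condorcet loser.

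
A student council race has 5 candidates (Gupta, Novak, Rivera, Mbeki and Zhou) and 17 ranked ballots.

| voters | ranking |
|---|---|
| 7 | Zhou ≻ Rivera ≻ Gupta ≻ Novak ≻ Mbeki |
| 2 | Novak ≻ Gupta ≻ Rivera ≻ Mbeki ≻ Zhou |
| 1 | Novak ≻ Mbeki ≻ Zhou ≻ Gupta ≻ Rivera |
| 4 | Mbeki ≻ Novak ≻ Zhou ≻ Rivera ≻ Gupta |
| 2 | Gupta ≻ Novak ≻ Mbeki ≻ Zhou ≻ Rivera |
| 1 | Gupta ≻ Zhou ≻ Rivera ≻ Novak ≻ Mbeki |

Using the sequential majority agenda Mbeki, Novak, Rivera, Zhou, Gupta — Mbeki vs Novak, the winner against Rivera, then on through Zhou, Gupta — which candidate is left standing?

Round 1: Mbeki vs Novak — 4–13, Novak advances.
Round 2: Novak vs Rivera — 9–8, Novak advances.
Round 3: Novak vs Zhou — 9–8, Novak advances.
Round 4: Novak vs Gupta — 7–10, Gupta advances.
Gupta survives the agenda.

Gupta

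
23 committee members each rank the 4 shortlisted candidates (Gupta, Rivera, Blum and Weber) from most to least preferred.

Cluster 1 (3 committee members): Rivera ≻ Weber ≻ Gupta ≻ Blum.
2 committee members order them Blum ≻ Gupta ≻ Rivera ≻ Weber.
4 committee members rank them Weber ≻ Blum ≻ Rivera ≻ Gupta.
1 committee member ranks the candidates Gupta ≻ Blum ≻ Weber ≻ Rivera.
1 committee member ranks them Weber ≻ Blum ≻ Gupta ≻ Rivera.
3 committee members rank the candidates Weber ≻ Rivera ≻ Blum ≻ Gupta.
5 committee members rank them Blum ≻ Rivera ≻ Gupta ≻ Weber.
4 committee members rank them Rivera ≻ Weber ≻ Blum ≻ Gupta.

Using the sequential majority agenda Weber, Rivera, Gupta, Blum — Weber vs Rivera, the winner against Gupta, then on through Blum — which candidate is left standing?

Round 1: Weber vs Rivera — 9–14, Rivera advances.
Round 2: Rivera vs Gupta — 19–4, Rivera advances.
Round 3: Rivera vs Blum — 10–13, Blum advances.
Blum survives the agenda.

Blum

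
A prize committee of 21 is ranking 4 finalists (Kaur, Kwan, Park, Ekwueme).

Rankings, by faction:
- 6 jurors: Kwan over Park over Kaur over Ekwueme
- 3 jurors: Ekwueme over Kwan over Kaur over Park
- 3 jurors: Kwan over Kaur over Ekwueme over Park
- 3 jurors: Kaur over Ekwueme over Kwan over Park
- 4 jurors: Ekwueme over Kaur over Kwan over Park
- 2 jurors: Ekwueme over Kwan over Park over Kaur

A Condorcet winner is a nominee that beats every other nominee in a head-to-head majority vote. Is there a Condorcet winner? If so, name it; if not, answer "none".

none

Check each pair by majority over 21 ballots:
Kaur–Kwan: Kwan 14–7.
Kaur vs Park: Kaur wins 13–8.
Kaur–Ekwueme: Kaur 12–9.
Kwan vs Park: Kwan wins 21–0.
Kwan–Ekwueme: Ekwueme 12–9.
Park–Ekwueme: Ekwueme 15–6.
Every nominee loses at least once (Kaur loses to Kwan; Kwan loses to Ekwueme; Park loses to Kaur; Ekwueme loses to Kaur). The majority relation contains the cycle Kaur → Ekwueme → Kwan → Kaur, so there is no Condorcet winner.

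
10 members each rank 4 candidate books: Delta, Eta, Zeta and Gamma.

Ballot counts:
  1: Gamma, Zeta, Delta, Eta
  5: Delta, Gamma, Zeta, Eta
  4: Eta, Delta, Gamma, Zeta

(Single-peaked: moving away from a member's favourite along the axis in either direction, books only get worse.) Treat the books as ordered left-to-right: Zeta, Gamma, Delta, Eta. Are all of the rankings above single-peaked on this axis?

yes

Axis positions: Zeta=1, Gamma=2, Delta=3, Eta=4.
Cluster 1 (peak Gamma at position 2): ranking walks positions 2-1-3-4, expanding outward from the peak — single-peaked.
Cluster 2 (peak Delta at position 3): ranking walks positions 3-2-1-4, expanding outward from the peak — single-peaked.
Cluster 3 (peak Eta at position 4): ranking walks positions 4-3-2-1, expanding outward from the peak — single-peaked.
Every ranking is single-peaked on this axis.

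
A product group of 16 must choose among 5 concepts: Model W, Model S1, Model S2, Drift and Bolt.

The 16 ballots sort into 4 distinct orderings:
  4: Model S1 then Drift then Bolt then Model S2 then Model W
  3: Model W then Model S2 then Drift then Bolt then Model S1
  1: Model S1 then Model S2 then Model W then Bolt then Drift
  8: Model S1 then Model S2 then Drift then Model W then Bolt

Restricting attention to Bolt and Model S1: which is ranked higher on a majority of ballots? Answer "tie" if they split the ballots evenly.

Ballots ranking Bolt above Model S1: 3.
Ballots ranking Model S1 above Bolt: 16 − 3 = 13.
Model S1 wins the head-to-head 13–3.

Model S1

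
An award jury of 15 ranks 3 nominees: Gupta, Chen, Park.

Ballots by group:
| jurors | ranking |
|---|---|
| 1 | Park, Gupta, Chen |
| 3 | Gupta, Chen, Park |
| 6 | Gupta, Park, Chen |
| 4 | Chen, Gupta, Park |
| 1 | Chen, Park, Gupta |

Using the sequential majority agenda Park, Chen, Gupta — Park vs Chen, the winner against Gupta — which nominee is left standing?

Gupta

Round 1: Park vs Chen — 7–8, Chen advances.
Round 2: Chen vs Gupta — 5–10, Gupta advances.
Gupta survives the agenda.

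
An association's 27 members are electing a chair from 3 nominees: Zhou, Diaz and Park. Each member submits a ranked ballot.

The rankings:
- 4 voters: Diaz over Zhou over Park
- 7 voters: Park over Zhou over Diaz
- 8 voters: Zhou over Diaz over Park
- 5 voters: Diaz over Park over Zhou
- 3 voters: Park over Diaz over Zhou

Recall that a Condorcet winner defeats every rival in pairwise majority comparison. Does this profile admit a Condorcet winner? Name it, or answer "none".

Check each pair by majority over 27 ballots:
Zhou vs Diaz: Zhou wins 15–12.
Zhou–Park: Park 15–12.
Diaz vs Park: Diaz, 17–10.
Each candidate drops at least one matchup (Zhou loses to Park; Diaz loses to Zhou; Park loses to Diaz); the cycle Zhou > Diaz > Park > Zhou rules out a Condorcet winner.

none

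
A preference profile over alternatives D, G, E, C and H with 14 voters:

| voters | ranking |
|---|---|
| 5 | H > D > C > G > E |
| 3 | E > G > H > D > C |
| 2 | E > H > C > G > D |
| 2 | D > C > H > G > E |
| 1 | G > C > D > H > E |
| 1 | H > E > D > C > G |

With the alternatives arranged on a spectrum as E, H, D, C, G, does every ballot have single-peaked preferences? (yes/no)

no

Axis positions: E=1, H=2, D=3, C=4, G=5.
Type 1 (peak H at position 2): ranking walks positions 2-3-4-5-1, expanding outward from the peak — single-peaked.
Type 2: ranking walks positions 1-5-2-3-4; G is ranked above H even though H lies between G and the peak E on the axis — preferences dip and rise again. Not single-peaked.
Type 3: ranking walks positions 1-2-4-5-3; C is ranked above D even though D lies between C and the peak E on the axis — preferences dip and rise again. Not single-peaked.
Type 4 (peak D at position 3): ranking walks positions 3-4-2-5-1, expanding outward from the peak — single-peaked.
Type 5 (peak G at position 5): ranking walks positions 5-4-3-2-1, expanding outward from the peak — single-peaked.
Type 6 (peak H at position 2): ranking walks positions 2-1-3-4-5, expanding outward from the peak — single-peaked.
Type 2 violates single-peakedness, so the profile is not single-peaked on this axis.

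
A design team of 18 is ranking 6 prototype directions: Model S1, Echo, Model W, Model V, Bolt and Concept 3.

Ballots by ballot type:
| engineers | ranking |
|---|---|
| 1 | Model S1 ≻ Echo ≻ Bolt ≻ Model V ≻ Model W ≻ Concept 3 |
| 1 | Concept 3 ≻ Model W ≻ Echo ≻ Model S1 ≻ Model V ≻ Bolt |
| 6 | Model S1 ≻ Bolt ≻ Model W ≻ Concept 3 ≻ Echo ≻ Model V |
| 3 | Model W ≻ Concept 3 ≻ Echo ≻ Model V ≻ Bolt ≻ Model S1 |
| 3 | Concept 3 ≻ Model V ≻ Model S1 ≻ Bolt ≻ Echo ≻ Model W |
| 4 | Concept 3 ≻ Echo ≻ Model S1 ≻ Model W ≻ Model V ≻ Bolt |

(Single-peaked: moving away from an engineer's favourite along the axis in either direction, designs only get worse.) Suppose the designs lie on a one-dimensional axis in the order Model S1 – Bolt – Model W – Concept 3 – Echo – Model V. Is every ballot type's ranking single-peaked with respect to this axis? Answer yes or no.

no

Axis positions: Model S1=1, Bolt=2, Model W=3, Concept 3=4, Echo=5, Model V=6.
Ballot type 1: ranking walks positions 1-5-2-6-3-4; Echo is ranked above Bolt even though Bolt lies between Echo and the peak Model S1 on the axis — preferences dip and rise again. Not single-peaked.
Ballot type 2: ranking walks positions 4-3-5-1-6-2; Model S1 is ranked above Bolt even though Bolt lies between Model S1 and the peak Concept 3 on the axis — preferences dip and rise again. Not single-peaked.
Ballot type 3 (peak Model S1 at position 1): ranking walks positions 1-2-3-4-5-6, expanding outward from the peak — single-peaked.
Ballot type 4 (peak Model W at position 3): ranking walks positions 3-4-5-6-2-1, expanding outward from the peak — single-peaked.
Ballot type 5: ranking walks positions 4-6-1-2-5-3; Model V is ranked above Echo even though Echo lies between Model V and the peak Concept 3 on the axis — preferences dip and rise again. Not single-peaked.
Ballot type 6: ranking walks positions 4-5-1-3-6-2; Model S1 is ranked above Model W even though Model W lies between Model S1 and the peak Concept 3 on the axis — preferences dip and rise again. Not single-peaked.
Ballot type 1 violates single-peakedness, so the profile is not single-peaked on this axis.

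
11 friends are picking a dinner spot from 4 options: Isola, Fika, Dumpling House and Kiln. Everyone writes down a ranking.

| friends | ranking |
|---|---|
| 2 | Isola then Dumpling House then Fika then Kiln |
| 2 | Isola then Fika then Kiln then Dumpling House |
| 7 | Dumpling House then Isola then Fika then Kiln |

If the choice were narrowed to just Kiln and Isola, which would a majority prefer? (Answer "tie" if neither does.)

No ballot ranks Kiln above Isola: 0.
Ballots ranking Isola above Kiln: 11 − 0 = 11.
Isola wins the head-to-head 11–0.

Isola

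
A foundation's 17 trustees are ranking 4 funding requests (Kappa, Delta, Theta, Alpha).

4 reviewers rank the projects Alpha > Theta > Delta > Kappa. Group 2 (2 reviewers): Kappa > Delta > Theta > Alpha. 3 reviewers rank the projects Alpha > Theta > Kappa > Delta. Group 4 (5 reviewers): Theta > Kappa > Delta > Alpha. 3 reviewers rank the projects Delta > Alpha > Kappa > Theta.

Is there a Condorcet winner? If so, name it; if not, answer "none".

none

Pairwise majorities:
Kappa vs Delta: 10 to 7, Kappa.
Kappa vs Theta: Kappa preferred on 2+3 = 5 ballots; Theta wins 12–5.
Kappa vs Alpha: 2+5 = 7 for Kappa, 10 for Alpha — Alpha by 10–7.
Delta vs Theta: Delta is ranked higher on 2+3 = 5 ballots, Theta on 12. Theta wins 12–5.
Delta vs Alpha: Delta preferred on 2+5+3 = 10 ballots; Delta wins 10–7.
Theta vs Alpha: Theta preferred on 2+5 = 7 ballots; Alpha wins 10–7.
Every project loses at least once (Kappa loses to Theta; Delta loses to Kappa; Theta loses to Alpha; Alpha loses to Delta). The majority relation contains the cycle Kappa > Delta > Alpha > Kappa, so there is no Condorcet winner.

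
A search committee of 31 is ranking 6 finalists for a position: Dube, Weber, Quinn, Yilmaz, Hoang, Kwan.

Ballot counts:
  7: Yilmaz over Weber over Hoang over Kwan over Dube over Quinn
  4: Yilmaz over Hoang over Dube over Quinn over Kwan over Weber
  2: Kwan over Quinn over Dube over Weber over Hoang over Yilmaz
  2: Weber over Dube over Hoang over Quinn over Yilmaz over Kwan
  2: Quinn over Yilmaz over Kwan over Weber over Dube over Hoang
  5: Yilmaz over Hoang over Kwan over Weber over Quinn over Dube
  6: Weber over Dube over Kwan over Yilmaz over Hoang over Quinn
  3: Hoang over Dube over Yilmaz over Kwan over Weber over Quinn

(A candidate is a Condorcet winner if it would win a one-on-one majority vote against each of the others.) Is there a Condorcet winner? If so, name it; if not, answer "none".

Yilmaz

Check each pair by majority over 31 ballots:
Dube vs Weber: Weber wins 22–9.
Dube vs Quinn: 22 to 9, Dube.
Dube vs Yilmaz: 13 to 18, Yilmaz.
Dube vs Hoang: 2+2+2+6 = 12 for Dube, 19 for Hoang — Hoang by 19–12.
Dube vs Kwan: 15 to 16, Kwan.
Weber vs Quinn: Weber is ranked higher on 7+2+5+6+3 = 23 ballots, Quinn on 8. Weber wins 23–8.
Weber–Yilmaz: Yilmaz 21–10.
Weber vs Hoang: Weber preferred on 7+2+2+2+6 = 19 ballots; Weber wins 19–12.
Weber vs Kwan: Kwan, 16–15.
Quinn–Yilmaz: Yilmaz 25–6.
Quinn vs Hoang: Hoang wins 27–4.
Quinn–Kwan: Kwan 23–8.
Yilmaz vs Hoang: 24 to 7, Yilmaz.
Yilmaz–Kwan: Yilmaz 23–8.
Hoang vs Kwan: Hoang, 21–10.
Yilmaz wins every pairwise contest, so Yilmaz is the Condorcet winner.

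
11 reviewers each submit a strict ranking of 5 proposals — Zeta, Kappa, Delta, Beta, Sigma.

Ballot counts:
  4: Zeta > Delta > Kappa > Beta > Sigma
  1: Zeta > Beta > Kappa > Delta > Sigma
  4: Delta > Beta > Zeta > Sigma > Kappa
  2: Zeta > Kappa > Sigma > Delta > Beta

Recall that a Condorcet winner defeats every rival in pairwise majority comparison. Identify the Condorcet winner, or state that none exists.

Check each pair by majority over 11 ballots:
Zeta vs Kappa: Zeta wins 11–0.
Zeta vs Delta: Zeta, 7–4.
Zeta vs Beta: Zeta, 7–4.
Zeta vs Sigma: Zeta wins 11–0.
Kappa vs Delta: Delta, 8–3.
Kappa vs Beta: Kappa wins 6–5.
Kappa vs Sigma: Kappa, 7–4.
Delta vs Beta: Delta wins 10–1.
Delta vs Sigma: Delta, 9–2.
Beta vs Sigma: Beta wins 9–2.
Only Zeta has no losses; Zeta is the Condorcet winner.

Zeta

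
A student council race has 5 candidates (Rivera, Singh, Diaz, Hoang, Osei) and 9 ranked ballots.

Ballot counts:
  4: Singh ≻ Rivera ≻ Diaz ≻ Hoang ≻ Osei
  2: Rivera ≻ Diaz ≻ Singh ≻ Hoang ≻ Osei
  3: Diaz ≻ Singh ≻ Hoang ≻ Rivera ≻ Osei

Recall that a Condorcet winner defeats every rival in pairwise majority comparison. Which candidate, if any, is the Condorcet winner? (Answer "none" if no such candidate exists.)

Check each pair by majority over 9 ballots:
Rivera vs Singh: Rivera preferred on 2 ballots; Singh wins 7–2.
Rivera vs Diaz: 4+2 = 6 for Rivera, 3 for Diaz — Rivera by 6–3.
Rivera vs Hoang: Rivera is ranked higher on 4+2 = 6 ballots, Hoang on 3. Rivera wins 6–3.
Rivera vs Osei: Rivera preferred on 4+2+3 = 9 ballots; Rivera wins 9–0.
Singh vs Diaz: 4 to 5, Diaz.
Singh vs Hoang: Singh preferred on 4+2+3 = 9 ballots; Singh wins 9–0.
Singh vs Osei: Singh is ranked higher on 4+2+3 = 9 ballots, Osei on 0. Singh wins 9–0.
Diaz vs Hoang: Diaz preferred on 4+2+3 = 9 ballots; Diaz wins 9–0.
Diaz vs Osei: Diaz is ranked higher on 4+2+3 = 9 ballots, Osei on 0. Diaz wins 9–0.
Hoang vs Osei: Hoang is ranked higher on 4+2+3 = 9 ballots, Osei on 0. Hoang wins 9–0.
No candidate is unbeaten: Rivera loses to Singh; Singh loses to Diaz; Diaz loses to Rivera; Hoang loses to Rivera; Osei loses to Rivera. In particular Rivera beats Diaz beats Singh beats Rivera is a majority cycle — no Condorcet winner exists.

none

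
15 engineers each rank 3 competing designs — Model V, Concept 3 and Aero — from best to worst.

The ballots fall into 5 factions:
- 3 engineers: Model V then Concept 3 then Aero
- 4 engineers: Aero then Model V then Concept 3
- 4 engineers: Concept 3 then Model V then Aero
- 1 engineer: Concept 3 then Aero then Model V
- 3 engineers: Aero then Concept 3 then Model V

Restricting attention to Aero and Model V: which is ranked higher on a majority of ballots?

Ballots ranking Aero above Model V: 4 + 1 + 3 = 8.
Ballots ranking Model V above Aero: 15 − 8 = 7.
Aero wins the head-to-head 8–7.

Aero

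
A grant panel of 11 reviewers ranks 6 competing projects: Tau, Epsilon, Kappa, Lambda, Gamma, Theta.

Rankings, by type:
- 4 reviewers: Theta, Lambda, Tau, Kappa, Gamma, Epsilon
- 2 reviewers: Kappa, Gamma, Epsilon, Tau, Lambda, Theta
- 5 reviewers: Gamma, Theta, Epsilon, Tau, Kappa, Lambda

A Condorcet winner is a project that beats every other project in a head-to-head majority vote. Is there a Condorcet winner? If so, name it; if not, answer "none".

none

Check each pair by majority over 11 ballots:
Tau–Epsilon: Epsilon 7–4.
Tau vs Kappa: Tau wins 9–2.
Tau vs Lambda: Tau, 7–4.
Tau vs Gamma: Gamma, 7–4.
Tau–Theta: Theta 9–2.
Epsilon vs Kappa: Kappa wins 6–5.
Epsilon–Lambda: Epsilon 7–4.
Epsilon–Gamma: Gamma 11–0.
Epsilon vs Theta: Theta, 9–2.
Kappa–Lambda: Kappa 7–4.
Kappa vs Gamma: Kappa, 6–5.
Kappa vs Theta: Theta wins 9–2.
Lambda vs Gamma: Gamma, 7–4.
Lambda–Theta: Theta 9–2.
Gamma–Theta: Gamma 7–4.
Each project drops at least one matchup (Tau loses to Epsilon; Epsilon loses to Kappa; Kappa loses to Tau; Lambda loses to Tau; Gamma loses to Kappa; Theta loses to Gamma); the cycle Tau beats Kappa beats Epsilon beats Tau rules out a Condorcet winner.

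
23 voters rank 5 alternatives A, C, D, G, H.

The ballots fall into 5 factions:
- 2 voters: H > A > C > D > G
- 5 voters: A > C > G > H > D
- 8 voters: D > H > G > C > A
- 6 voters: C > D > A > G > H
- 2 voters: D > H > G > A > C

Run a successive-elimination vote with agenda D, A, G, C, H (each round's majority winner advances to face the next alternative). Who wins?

Round 1: D vs A — 16–7, D advances.
Round 2: D vs G — 18–5, D advances.
Round 3: D vs C — 10–13, C advances.
Round 4: C vs H — 11–12, H advances.
The agenda winner is H.

H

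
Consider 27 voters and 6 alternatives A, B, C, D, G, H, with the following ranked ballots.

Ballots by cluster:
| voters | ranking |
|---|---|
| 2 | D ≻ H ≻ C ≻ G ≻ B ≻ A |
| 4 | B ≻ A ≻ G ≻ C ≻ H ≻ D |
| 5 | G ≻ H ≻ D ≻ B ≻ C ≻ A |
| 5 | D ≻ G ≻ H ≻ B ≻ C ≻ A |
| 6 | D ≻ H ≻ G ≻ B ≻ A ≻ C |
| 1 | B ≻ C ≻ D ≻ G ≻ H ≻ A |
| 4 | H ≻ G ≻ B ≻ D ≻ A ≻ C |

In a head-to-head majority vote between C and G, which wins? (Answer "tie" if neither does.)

Ballots ranking C above G: 2 + 1 = 3.
Ballots ranking G above C: 27 − 3 = 24.
G wins the head-to-head 24–3.

G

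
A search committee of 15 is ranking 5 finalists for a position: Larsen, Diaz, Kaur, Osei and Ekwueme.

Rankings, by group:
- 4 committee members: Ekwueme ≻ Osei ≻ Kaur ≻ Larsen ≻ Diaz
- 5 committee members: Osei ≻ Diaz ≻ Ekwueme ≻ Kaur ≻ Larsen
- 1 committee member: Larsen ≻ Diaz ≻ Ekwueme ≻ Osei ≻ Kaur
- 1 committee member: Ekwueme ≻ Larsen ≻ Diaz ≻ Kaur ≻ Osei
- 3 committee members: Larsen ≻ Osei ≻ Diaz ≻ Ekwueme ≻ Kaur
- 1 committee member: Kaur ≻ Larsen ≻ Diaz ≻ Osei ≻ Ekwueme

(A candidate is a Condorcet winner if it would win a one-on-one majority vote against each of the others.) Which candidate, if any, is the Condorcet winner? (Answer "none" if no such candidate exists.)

Head-to-head results (15 committee members):
Larsen vs Diaz: Larsen, 10–5.
Larsen vs Kaur: Kaur wins 10–5.
Larsen–Osei: Osei 9–6.
Larsen vs Ekwueme: Ekwueme, 10–5.
Diaz vs Kaur: Diaz wins 10–5.
Diaz vs Osei: Osei wins 12–3.
Diaz vs Ekwueme: Diaz, 10–5.
Kaur–Osei: Osei 13–2.
Kaur–Ekwueme: Ekwueme 14–1.
Osei vs Ekwueme: Osei wins 9–6.
Osei defeats every rival head-to-head and is the Condorcet winner.

Osei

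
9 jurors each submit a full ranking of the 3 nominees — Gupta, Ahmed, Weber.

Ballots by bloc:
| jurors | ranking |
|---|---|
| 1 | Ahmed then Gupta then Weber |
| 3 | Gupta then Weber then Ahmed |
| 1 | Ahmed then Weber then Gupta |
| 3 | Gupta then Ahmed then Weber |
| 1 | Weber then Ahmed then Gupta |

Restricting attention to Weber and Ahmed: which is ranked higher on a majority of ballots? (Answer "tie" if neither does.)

Ahmed

Ballots ranking Weber above Ahmed: 3 + 1 = 4.
Ballots ranking Ahmed above Weber: 9 − 4 = 5.
Ahmed wins the head-to-head 5–4.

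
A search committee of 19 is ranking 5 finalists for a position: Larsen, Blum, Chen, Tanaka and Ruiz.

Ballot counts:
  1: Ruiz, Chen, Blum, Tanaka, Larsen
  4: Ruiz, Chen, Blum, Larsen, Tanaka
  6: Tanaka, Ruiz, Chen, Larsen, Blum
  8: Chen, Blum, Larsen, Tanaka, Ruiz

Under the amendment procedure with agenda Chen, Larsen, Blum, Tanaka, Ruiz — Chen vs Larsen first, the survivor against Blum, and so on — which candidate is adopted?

Ruiz

Round 1: Chen vs Larsen — 19–0, Chen advances.
Round 2: Chen vs Blum — 19–0, Chen advances.
Round 3: Chen vs Tanaka — 13–6, Chen advances.
Round 4: Chen vs Ruiz — 8–11, Ruiz advances.
Ruiz survives the agenda.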